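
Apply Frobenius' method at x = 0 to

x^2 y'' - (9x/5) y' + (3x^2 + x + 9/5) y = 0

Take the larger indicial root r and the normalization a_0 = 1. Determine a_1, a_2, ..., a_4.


Write in Frobenius form y'' + (p(x)/x) y' + (q(x)/x^2) y = 0:
  p(x) = -9/5,  q(x) = 3x^2 + x + 9/5.
Indicial equation: r(r-1) + (-9/5) r + (9/5) = 0 -> roots r_1 = 9/5, r_2 = 1.
Take r = r_1 = 9/5. Let y(x) = x^r sum_{n>=0} a_n x^n with a_0 = 1.
Substitute y = x^r sum a_n x^n and match x^{r+n}. The recurrence is
  D(n) a_n + 1 a_{n-1} + 3 a_{n-2} = 0,  where D(n) = (r+n)(r+n-1) + (-9/5)(r+n) + (9/5).
  a_n = [-1 a_{n-1} - 3 a_{n-2}] / D(n).
Since the indicial polynomial factors as (r - r_1)(r - r_2), D(n) = (r_1 + n - r_1)(r_1 + n - r_2) = n(n + 4/5).
Evaluating step by step (a_0 = 1):
  n = 1: D(1) = 1(1 + 4/5) = 9/5; numerator = -1(1) = -1; a_1 = (-1)/(9/5) = -5/9
  n = 2: D(2) = 2(2 + 4/5) = 28/5; numerator = -1(-5/9) - 3(1) = -22/9; a_2 = (-22/9)/(28/5) = -55/126
  n = 3: D(3) = 3(3 + 4/5) = 57/5; numerator = -1(-55/126) - 3(-5/9) = 265/126; a_3 = (265/126)/(57/5) = 1325/7182
  n = 4: D(4) = 4(4 + 4/5) = 96/5; numerator = -1(1325/7182) - 3(-55/126) = 4040/3591; a_4 = (4040/3591)/(96/5) = 2525/43092

r = 9/5; a_0 = 1; a_1 = -5/9; a_2 = -55/126; a_3 = 1325/7182; a_4 = 2525/43092


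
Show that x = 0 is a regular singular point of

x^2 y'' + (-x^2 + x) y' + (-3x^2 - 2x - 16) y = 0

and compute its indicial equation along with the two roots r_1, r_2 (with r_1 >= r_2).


Divide by x^2 to reach normal form y'' + P_1(x) y' + P_2(x) y = 0 with P_1(x) = -1 + 1/x and P_2(x) = -3 - 2/x - 16/x^2.
x = 0 is a singular point because the y'-coefficient -1 + 1/x has a pole at x = 0 and the y-coefficient -3 - 2/x - 16/x^2 has a pole at x = 0.
It is a regular singular point because x P_1(x) = p(x) = 1 - x and x^2 P_2(x) = q(x) = -3x^2 - 2x - 16 are polynomials, hence analytic at x = 0.
p(0) = 1,  q(0) = -16.
Indicial equation: r(r-1) + p(0) r + q(0) = 0, i.e. r^2 + (p(0) - 1) r + q(0) = 0, i.e. r^2 - 16 = 0.
Discriminant: (0)^2 - 4(-16) = 64, so r = (0 ± 8)/2.
Solving: r_1 = 4, r_2 = -4.

indicial: r^2 - 16 = 0; roots r_1 = 4, r_2 = -4


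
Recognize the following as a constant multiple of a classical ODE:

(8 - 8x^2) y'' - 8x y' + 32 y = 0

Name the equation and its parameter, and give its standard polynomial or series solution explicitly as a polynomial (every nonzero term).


All three coefficients share the factor 8; dividing through by 8 gives  (1 - x^2) y'' - x y' + 4 y = 0.
This matches the Chebyshev equation (1 - x^2) y'' - x y' + n^2 y = 0 (note the -x y' term, not -2x y') with n^2 = 4, so n = 2; the polynomial solution is T_2(x).
With y = sum_k a_k x^k, matching x^k gives (k+2)(k+1) a_{k+2} = (k^2 - n^2) a_k = (k - 2)(k + 2) a_k. The right side vanishes at k = 2, so the series with the parity of 2 terminates at degree 2.
Standard normalization: leading coefficient of T_n is 2^(n-1), so a_2 = 2^1 = 2. Work downward with a_k = (k+1)(k+2) a_{k+2} / ((k - 2)(k + 2)):
  a_0 = (1)(2)(2) / ((0 - 2)(0 + 2)) = 4/(-4) = -1
Hence T_2(x) = 2 x^2 - 1.

T_2(x); series = 2 x^2 - 1


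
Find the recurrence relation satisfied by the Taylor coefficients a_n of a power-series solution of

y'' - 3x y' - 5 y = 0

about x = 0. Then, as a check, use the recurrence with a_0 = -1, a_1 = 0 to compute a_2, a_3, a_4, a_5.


Substitute y = sum_n a_n x^n.
y''(x) has coefficient (n+2)(n+1) a_{n+2} at x^n;
-3 x y'(x) has coefficient -3 n a_n at x^n (shift);
-5 y(x) has coefficient -5 a_n at x^n.
Matching x^n: (n+2)(n+1) a_{n+2} + (-3n - 5) a_n = 0.
Thus a_{n+2} = (3n + 5) / ((n+1)(n+2)) * a_n.

Check with a_0 = -1, a_1 = 0 (apply the recurrence for n = 0, 1, 2, 3): a_0 = -1, a_1 = 0, a_2 = -5/2, a_3 = 0, a_4 = -55/24, a_5 = 0.

a_(n+2) = (3n + 5) / ((n+1)(n+2)) * a_n; check: a_0 = -1, a_1 = 0, a_2 = -5/2, a_3 = 0, a_4 = -55/24, a_5 = 0


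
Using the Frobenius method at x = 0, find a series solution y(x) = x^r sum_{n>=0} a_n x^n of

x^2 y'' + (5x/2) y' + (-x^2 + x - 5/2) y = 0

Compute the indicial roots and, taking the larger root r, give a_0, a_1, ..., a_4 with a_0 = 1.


Write in Frobenius form y'' + (p(x)/x) y' + (q(x)/x^2) y = 0:
  p(x) = 5/2,  q(x) = -x^2 + x - 5/2.
Indicial equation: r(r-1) + (5/2) r + (-5/2) = 0 -> roots r_1 = 1, r_2 = -5/2.
Take r = r_1 = 1. Let y(x) = x^r sum_{n>=0} a_n x^n with a_0 = 1.
Substitute y = x^r sum a_n x^n and match x^{r+n}. The recurrence is
  D(n) a_n + 1 a_{n-1} - 1 a_{n-2} = 0,  where D(n) = (r+n)(r+n-1) + (5/2)(r+n) + (-5/2).
  a_n = [-1 a_{n-1} + 1 a_{n-2}] / D(n).
Since the indicial polynomial factors as (r - r_1)(r - r_2), D(n) = (r_1 + n - r_1)(r_1 + n - r_2) = n(n + 7/2).
Evaluating step by step (a_0 = 1):
  n = 1: D(1) = 1(1 + 7/2) = 9/2; numerator = -1(1) = -1; a_1 = (-1)/(9/2) = -2/9
  n = 2: D(2) = 2(2 + 7/2) = 11; numerator = -1(-2/9) + 1(1) = 11/9; a_2 = (11/9)/(11) = 1/9
  n = 3: D(3) = 3(3 + 7/2) = 39/2; numerator = -1(1/9) + 1(-2/9) = -1/3; a_3 = (-1/3)/(39/2) = -2/117
  n = 4: D(4) = 4(4 + 7/2) = 30; numerator = -1(-2/117) + 1(1/9) = 5/39; a_4 = (5/39)/(30) = 1/234

r = 1; a_0 = 1; a_1 = -2/9; a_2 = 1/9; a_3 = -2/117; a_4 = 1/234


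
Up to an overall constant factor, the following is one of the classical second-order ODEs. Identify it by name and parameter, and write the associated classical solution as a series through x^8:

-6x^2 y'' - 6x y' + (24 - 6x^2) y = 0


All three coefficients share the factor -6; dividing through by -6 gives  x^2 y'' + x y' + (x^2 - 4) y = 0.
This matches the Bessel equation x^2 y'' + x y' + (x^2 - nu^2) y = 0 with nu^2 = 4, so nu = 2; the solution bounded at x = 0 is J_2(x).
Frobenius at x = 0: indicial roots ±nu; for r = nu the recurrence k(k + 2nu) c_k = -c_{k-2} gives the standard series J_nu(x) = sum_{k>=0} (-1)^k / (k! (k+nu)!) (x/2)^(2k+nu). Evaluate the first 4 terms:
  k = 0: (-1)^0 / (0! * 2! * 2^2) x^2 = 1/(1*2*4) x^2 = (1/8) x^2
  k = 1: (-1)^1 / (1! * 3! * 2^4) x^4 = -1/(1*6*16) x^4 = (-1/96) x^4
  k = 2: (-1)^2 / (2! * 4! * 2^6) x^6 = 1/(2*24*64) x^6 = (1/3072) x^6
  k = 3: (-1)^3 / (3! * 5! * 2^8) x^8 = -1/(6*120*256) x^8 = (-1/184320) x^8
Hence J_2(x) = -x^8/184320 + x^6/3072 - x^4/96 + x^2/8 + ....

J_2(x); series = -x^8/184320 + x^6/3072 - x^4/96 + x^2/8


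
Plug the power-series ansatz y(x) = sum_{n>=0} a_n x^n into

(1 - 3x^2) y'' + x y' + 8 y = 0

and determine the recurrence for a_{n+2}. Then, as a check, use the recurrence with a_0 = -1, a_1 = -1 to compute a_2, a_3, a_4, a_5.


Substitute y = sum_n a_n x^n.
(1 - 3 x^2) y'' contributes (n+2)(n+1) a_{n+2} - 3 n(n-1) a_n at x^n.
x y'(x) contributes n a_n at x^n.
8 y(x) contributes 8 a_n at x^n.
Matching x^n: (n+2)(n+1) a_{n+2} + (-3 n(n-1) + n + 8) a_n = 0.
Thus a_{n+2} = (3 n(n-1) - n - 8) / ((n+1)(n+2)) * a_n.

Check with a_0 = -1, a_1 = -1 (apply the recurrence for n = 0, 1, 2, 3): a_0 = -1, a_1 = -1, a_2 = 4, a_3 = 3/2, a_4 = -4/3, a_5 = 21/40.

a_(n+2) = (3 n(n-1) - n - 8) / ((n+1)(n+2)) * a_n; check: a_0 = -1, a_1 = -1, a_2 = 4, a_3 = 3/2, a_4 = -4/3, a_5 = 21/40


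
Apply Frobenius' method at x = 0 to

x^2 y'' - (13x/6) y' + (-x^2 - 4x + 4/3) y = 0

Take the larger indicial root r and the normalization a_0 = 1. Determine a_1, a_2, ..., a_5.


Write in Frobenius form y'' + (p(x)/x) y' + (q(x)/x^2) y = 0:
  p(x) = -13/6,  q(x) = -x^2 - 4x + 4/3.
Indicial equation: r(r-1) + (-13/6) r + (4/3) = 0 -> roots r_1 = 8/3, r_2 = 1/2.
Take r = r_1 = 8/3. Let y(x) = x^r sum_{n>=0} a_n x^n with a_0 = 1.
Substitute y = x^r sum a_n x^n and match x^{r+n}. The recurrence is
  D(n) a_n - 4 a_{n-1} - 1 a_{n-2} = 0,  where D(n) = (r+n)(r+n-1) + (-13/6)(r+n) + (4/3).
  a_n = [4 a_{n-1} + 1 a_{n-2}] / D(n).
Since the indicial polynomial factors as (r - r_1)(r - r_2), D(n) = (r_1 + n - r_1)(r_1 + n - r_2) = n(n + 13/6).
Evaluating step by step (a_0 = 1):
  n = 1: D(1) = 1(1 + 13/6) = 19/6; numerator = 4(1) = 4; a_1 = (4)/(19/6) = 24/19
  n = 2: D(2) = 2(2 + 13/6) = 25/3; numerator = 4(24/19) + 1(1) = 115/19; a_2 = (115/19)/(25/3) = 69/95
  n = 3: D(3) = 3(3 + 13/6) = 31/2; numerator = 4(69/95) + 1(24/19) = 396/95; a_3 = (396/95)/(31/2) = 792/2945
  n = 4: D(4) = 4(4 + 13/6) = 74/3; numerator = 4(792/2945) + 1(69/95) = 5307/2945; a_4 = (5307/2945)/(74/3) = 15921/217930
  n = 5: D(5) = 5(5 + 13/6) = 215/6; numerator = 4(15921/217930) + 1(792/2945) = 61146/108965; a_5 = (61146/108965)/(215/6) = 8532/544825

r = 8/3; a_0 = 1; a_1 = 24/19; a_2 = 69/95; a_3 = 792/2945; a_4 = 15921/217930; a_5 = 8532/544825


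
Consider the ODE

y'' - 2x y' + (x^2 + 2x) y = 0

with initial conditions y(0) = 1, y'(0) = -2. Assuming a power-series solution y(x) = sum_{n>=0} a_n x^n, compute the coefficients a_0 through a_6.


Ansatz: y(x) = sum_{n>=0} a_n x^n, so y'(x) = sum_{n>=1} n a_n x^(n-1) and y''(x) = sum_{n>=2} n(n-1) a_n x^(n-2).
Substitute into P(x) y'' + Q(x) y' + R(x) y = 0 with P(x) = 1, Q(x) = -2x, R(x) = x^2 + 2x, and match powers of x.
Initial conditions: a_0 = 1, a_1 = -2.
Setting the coefficient of each power of x to zero and solving order by order (substituting the coefficients already found):
  x^0: 2 a_2 = 0  ->  a_2 = 0
  x^1: 6 a_3 - 2 a_1 + 2 a_0 = 0  ->  6 a_3 = 2 a_1 - 2 a_0 = -6  ->  a_3 = -1
  x^2: 12 a_4 - 4 a_2 + 2 a_1 + a_0 = 0  ->  12 a_4 = 4 a_2 - 2 a_1 - a_0 = 3  ->  a_4 = 1/4
  x^3: 20 a_5 - 6 a_3 + 2 a_2 + a_1 = 0  ->  20 a_5 = 6 a_3 - 2 a_2 - a_1 = -4  ->  a_5 = -1/5
  x^4: 30 a_6 - 8 a_4 + 2 a_3 + a_2 = 0  ->  30 a_6 = 8 a_4 - 2 a_3 - a_2 = 4  ->  a_6 = 2/15
Truncated series: y(x) = 1 - 2 x - x^3 + (1/4) x^4 - (1/5) x^5 + (2/15) x^6 + O(x^7).

a_0 = 1; a_1 = -2; a_2 = 0; a_3 = -1; a_4 = 1/4; a_5 = -1/5; a_6 = 2/15


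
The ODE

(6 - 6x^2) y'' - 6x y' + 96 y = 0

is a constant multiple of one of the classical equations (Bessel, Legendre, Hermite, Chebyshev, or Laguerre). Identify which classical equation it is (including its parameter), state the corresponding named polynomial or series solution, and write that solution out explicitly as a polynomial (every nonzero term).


All three coefficients share the factor 6; dividing through by 6 gives  (1 - x^2) y'' - x y' + 16 y = 0.
This matches the Chebyshev equation (1 - x^2) y'' - x y' + n^2 y = 0 (note the -x y' term, not -2x y') with n^2 = 16, so n = 4; the polynomial solution is T_4(x).
With y = sum_k a_k x^k, matching x^k gives (k+2)(k+1) a_{k+2} = (k^2 - n^2) a_k = (k - 4)(k + 4) a_k. The right side vanishes at k = 4, so the series with the parity of 4 terminates at degree 4.
Standard normalization: leading coefficient of T_n is 2^(n-1), so a_4 = 2^3 = 8. Work downward with a_k = (k+1)(k+2) a_{k+2} / ((k - 4)(k + 4)):
  a_2 = (3)(4)(8) / ((2 - 4)(2 + 4)) = 96/(-12) = -8
  a_0 = (1)(2)(-8) / ((0 - 4)(0 + 4)) = -16/(-16) = 1
Hence T_4(x) = 8 x^4 - 8 x^2 + 1.

T_4(x); series = 8 x^4 - 8 x^2 + 1


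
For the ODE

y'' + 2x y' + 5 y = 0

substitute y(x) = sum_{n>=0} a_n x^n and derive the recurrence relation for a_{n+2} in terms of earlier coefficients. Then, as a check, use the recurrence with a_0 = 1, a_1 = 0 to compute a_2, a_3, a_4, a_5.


Substitute y = sum_n a_n x^n.
y''(x) has coefficient (n+2)(n+1) a_{n+2} at x^n;
2 x y'(x) has coefficient 2 n a_n at x^n (shift);
5 y(x) has coefficient 5 a_n at x^n.
Matching x^n: (n+2)(n+1) a_{n+2} + (2n + 5) a_n = 0.
Thus a_{n+2} = (-2n - 5) / ((n+1)(n+2)) * a_n.

Check with a_0 = 1, a_1 = 0 (apply the recurrence for n = 0, 1, 2, 3): a_0 = 1, a_1 = 0, a_2 = -5/2, a_3 = 0, a_4 = 15/8, a_5 = 0.

a_(n+2) = (-2n - 5) / ((n+1)(n+2)) * a_n; check: a_0 = 1, a_1 = 0, a_2 = -5/2, a_3 = 0, a_4 = 15/8, a_5 = 0


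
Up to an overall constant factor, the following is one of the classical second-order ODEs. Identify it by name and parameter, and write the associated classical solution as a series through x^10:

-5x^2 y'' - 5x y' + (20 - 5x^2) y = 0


All three coefficients share the factor -5; dividing through by -5 gives  x^2 y'' + x y' + (x^2 - 4) y = 0.
This matches the Bessel equation x^2 y'' + x y' + (x^2 - nu^2) y = 0 with nu^2 = 4, so nu = 2; the solution bounded at x = 0 is J_2(x).
Frobenius at x = 0: indicial roots ±nu; for r = nu the recurrence k(k + 2nu) c_k = -c_{k-2} gives the standard series J_nu(x) = sum_{k>=0} (-1)^k / (k! (k+nu)!) (x/2)^(2k+nu). Evaluate the first 5 terms:
  k = 0: (-1)^0 / (0! * 2! * 2^2) x^2 = 1/(1*2*4) x^2 = (1/8) x^2
  k = 1: (-1)^1 / (1! * 3! * 2^4) x^4 = -1/(1*6*16) x^4 = (-1/96) x^4
  k = 2: (-1)^2 / (2! * 4! * 2^6) x^6 = 1/(2*24*64) x^6 = (1/3072) x^6
  k = 3: (-1)^3 / (3! * 5! * 2^8) x^8 = -1/(6*120*256) x^8 = (-1/184320) x^8
  k = 4: (-1)^4 / (4! * 6! * 2^10) x^10 = 1/(24*720*1024) x^10 = (1/17694720) x^10
Hence J_2(x) = x^10/17694720 - x^8/184320 + x^6/3072 - x^4/96 + x^2/8 + ....

J_2(x); series = x^10/17694720 - x^8/184320 + x^6/3072 - x^4/96 + x^2/8


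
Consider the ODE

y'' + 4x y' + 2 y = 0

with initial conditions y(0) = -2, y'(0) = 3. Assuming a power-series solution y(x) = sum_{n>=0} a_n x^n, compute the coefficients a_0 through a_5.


Ansatz: y(x) = sum_{n>=0} a_n x^n, so y'(x) = sum_{n>=1} n a_n x^(n-1) and y''(x) = sum_{n>=2} n(n-1) a_n x^(n-2).
Substitute into P(x) y'' + Q(x) y' + R(x) y = 0 with P(x) = 1, Q(x) = 4x, R(x) = 2, and match powers of x.
Initial conditions: a_0 = -2, a_1 = 3.
Setting the coefficient of each power of x to zero and solving order by order (substituting the coefficients already found):
  x^0: 2 a_2 + 2 a_0 = 0  ->  2 a_2 = -2 a_0 = 4  ->  a_2 = 2
  x^1: 6 a_3 + 6 a_1 = 0  ->  6 a_3 = -6 a_1 = -18  ->  a_3 = -3
  x^2: 12 a_4 + 10 a_2 = 0  ->  12 a_4 = -10 a_2 = -20  ->  a_4 = -5/3
  x^3: 20 a_5 + 14 a_3 = 0  ->  20 a_5 = -14 a_3 = 42  ->  a_5 = 21/10
Truncated series: y(x) = -2 + 3 x + 2 x^2 - 3 x^3 - (5/3) x^4 + (21/10) x^5 + O(x^6).

a_0 = -2; a_1 = 3; a_2 = 2; a_3 = -3; a_4 = -5/3; a_5 = 21/10


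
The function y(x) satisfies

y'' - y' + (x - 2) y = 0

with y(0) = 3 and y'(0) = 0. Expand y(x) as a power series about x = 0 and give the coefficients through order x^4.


Ansatz: y(x) = sum_{n>=0} a_n x^n, so y'(x) = sum_{n>=1} n a_n x^(n-1) and y''(x) = sum_{n>=2} n(n-1) a_n x^(n-2).
Substitute into P(x) y'' + Q(x) y' + R(x) y = 0 with P(x) = 1, Q(x) = -1, R(x) = x - 2, and match powers of x.
Initial conditions: a_0 = 3, a_1 = 0.
Setting the coefficient of each power of x to zero and solving order by order (substituting the coefficients already found):
  x^0: 2 a_2 - a_1 - 2 a_0 = 0  ->  2 a_2 = a_1 + 2 a_0 = 6  ->  a_2 = 3
  x^1: 6 a_3 - 2 a_2 - 2 a_1 + a_0 = 0  ->  6 a_3 = 2 a_2 + 2 a_1 - a_0 = 3  ->  a_3 = 1/2
  x^2: 12 a_4 - 3 a_3 - 2 a_2 + a_1 = 0  ->  12 a_4 = 3 a_3 + 2 a_2 - a_1 = 15/2  ->  a_4 = 5/8
Truncated series: y(x) = 3 + 3 x^2 + (1/2) x^3 + (5/8) x^4 + O(x^5).

a_0 = 3; a_1 = 0; a_2 = 3; a_3 = 1/2; a_4 = 5/8


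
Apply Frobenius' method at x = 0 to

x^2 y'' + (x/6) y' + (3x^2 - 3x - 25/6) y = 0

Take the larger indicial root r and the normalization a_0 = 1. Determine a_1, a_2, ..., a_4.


Write in Frobenius form y'' + (p(x)/x) y' + (q(x)/x^2) y = 0:
  p(x) = 1/6,  q(x) = 3x^2 - 3x - 25/6.
Indicial equation: r(r-1) + (1/6) r + (-25/6) = 0 -> roots r_1 = 5/2, r_2 = -5/3.
Take r = r_1 = 5/2. Let y(x) = x^r sum_{n>=0} a_n x^n with a_0 = 1.
Substitute y = x^r sum a_n x^n and match x^{r+n}. The recurrence is
  D(n) a_n - 3 a_{n-1} + 3 a_{n-2} = 0,  where D(n) = (r+n)(r+n-1) + (1/6)(r+n) + (-25/6).
  a_n = [3 a_{n-1} - 3 a_{n-2}] / D(n).
Since the indicial polynomial factors as (r - r_1)(r - r_2), D(n) = (r_1 + n - r_1)(r_1 + n - r_2) = n(n + 25/6).
Evaluating step by step (a_0 = 1):
  n = 1: D(1) = 1(1 + 25/6) = 31/6; numerator = 3(1) = 3; a_1 = (3)/(31/6) = 18/31
  n = 2: D(2) = 2(2 + 25/6) = 37/3; numerator = 3(18/31) - 3(1) = -39/31; a_2 = (-39/31)/(37/3) = -117/1147
  n = 3: D(3) = 3(3 + 25/6) = 43/2; numerator = 3(-117/1147) - 3(18/31) = -2349/1147; a_3 = (-2349/1147)/(43/2) = -4698/49321
  n = 4: D(4) = 4(4 + 25/6) = 98/3; numerator = 3(-4698/49321) - 3(-117/1147) = 27/1333; a_4 = (27/1333)/(98/3) = 81/130634

r = 5/2; a_0 = 1; a_1 = 18/31; a_2 = -117/1147; a_3 = -4698/49321; a_4 = 81/130634


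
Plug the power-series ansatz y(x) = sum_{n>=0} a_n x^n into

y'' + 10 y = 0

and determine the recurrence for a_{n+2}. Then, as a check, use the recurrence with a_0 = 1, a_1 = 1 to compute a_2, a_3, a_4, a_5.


Substitute y = sum_n a_n x^n into y'' + (const) y = 0.
y''(x) = sum_{n>=0} (n+2)(n+1) a_{n+2} x^n.
The ODE becomes sum_n [(n+2)(n+1) a_{n+2} + 10 a_n] x^n = 0.
Setting each coefficient to zero gives the recurrence:
  (n+2)(n+1) a_{n+2} + 10 a_n = 0,
  a_{n+2} = -10 / ((n+1)(n+2)) a_n.

Check with a_0 = 1, a_1 = 1 (apply the recurrence for n = 0, 1, 2, 3): a_0 = 1, a_1 = 1, a_2 = -5, a_3 = -5/3, a_4 = 25/6, a_5 = 5/6.

a_{n+2} = -10/((n+1)(n+2)) * a_n; check: a_0 = 1, a_1 = 1, a_2 = -5, a_3 = -5/3, a_4 = 25/6, a_5 = 5/6


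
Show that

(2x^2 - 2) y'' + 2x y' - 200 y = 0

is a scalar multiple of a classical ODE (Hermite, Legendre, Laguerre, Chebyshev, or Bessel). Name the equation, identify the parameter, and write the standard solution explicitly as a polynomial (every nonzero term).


All three coefficients share the factor -2; dividing through by -2 gives  (1 - x^2) y'' - x y' + 100 y = 0.
This matches the Chebyshev equation (1 - x^2) y'' - x y' + n^2 y = 0 (note the -x y' term, not -2x y') with n^2 = 100, so n = 10; the polynomial solution is T_10(x).
With y = sum_k a_k x^k, matching x^k gives (k+2)(k+1) a_{k+2} = (k^2 - n^2) a_k = (k - 10)(k + 10) a_k. The right side vanishes at k = 10, so the series with the parity of 10 terminates at degree 10.
Standard normalization: leading coefficient of T_n is 2^(n-1), so a_10 = 2^9 = 512. Work downward with a_k = (k+1)(k+2) a_{k+2} / ((k - 10)(k + 10)):
  a_8 = (9)(10)(512) / ((8 - 10)(8 + 10)) = 46080/(-36) = -1280
  a_6 = (7)(8)(-1280) / ((6 - 10)(6 + 10)) = -71680/(-64) = 1120
  a_4 = (5)(6)(1120) / ((4 - 10)(4 + 10)) = 33600/(-84) = -400
  a_2 = (3)(4)(-400) / ((2 - 10)(2 + 10)) = -4800/(-96) = 50
  a_0 = (1)(2)(50) / ((0 - 10)(0 + 10)) = 100/(-100) = -1
Hence T_10(x) = 512 x^10 - 1280 x^8 + 1120 x^6 - 400 x^4 + 50 x^2 - 1.

T_10(x); series = 512 x^10 - 1280 x^8 + 1120 x^6 - 400 x^4 + 50 x^2 - 1


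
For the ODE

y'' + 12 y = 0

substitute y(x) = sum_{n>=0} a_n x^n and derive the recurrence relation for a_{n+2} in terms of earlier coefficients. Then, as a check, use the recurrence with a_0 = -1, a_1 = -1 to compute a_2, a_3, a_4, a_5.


Substitute y = sum_n a_n x^n into y'' + (const) y = 0.
y''(x) = sum_{n>=0} (n+2)(n+1) a_{n+2} x^n.
The ODE becomes sum_n [(n+2)(n+1) a_{n+2} + 12 a_n] x^n = 0.
Setting each coefficient to zero gives the recurrence:
  (n+2)(n+1) a_{n+2} + 12 a_n = 0,
  a_{n+2} = -12 / ((n+1)(n+2)) a_n.

Check with a_0 = -1, a_1 = -1 (apply the recurrence for n = 0, 1, 2, 3): a_0 = -1, a_1 = -1, a_2 = 6, a_3 = 2, a_4 = -6, a_5 = -6/5.

a_{n+2} = -12/((n+1)(n+2)) * a_n; check: a_0 = -1, a_1 = -1, a_2 = 6, a_3 = 2, a_4 = -6, a_5 = -6/5


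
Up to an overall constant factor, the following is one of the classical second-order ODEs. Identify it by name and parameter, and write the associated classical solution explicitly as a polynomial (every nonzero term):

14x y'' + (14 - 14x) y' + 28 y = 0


All three coefficients share the factor 14; dividing through by 14 gives  x y'' + (1 - x) y' + 2 y = 0.
This matches the Laguerre equation x y'' + (1 - x) y' + n y = 0 with n = 2; the polynomial solution is L_2(x).
With y = sum_k a_k x^k, matching x^k gives (k+1)k a_{k+1} + (k+1) a_{k+1} - k a_k + n a_k = 0, i.e. (k+1)^2 a_{k+1} = (k - n) a_k = (k - 2) a_k. The right side vanishes at k = 2, so the series terminates at degree 2.
Standard normalization L_n(0) = 1 gives a_0 = 1. Work upward with a_{k+1} = (k - 2) a_k / (k+1)^2:
  a_1 = (0 - 2)(1) / 1^2 = -2/1 = -2
  a_2 = (1 - 2)(-2) / 2^2 = 2/4 = 1/2
Hence L_2(x) = x^2/2 - 2 x + 1.

L_2(x); series = x^2/2 - 2 x + 1


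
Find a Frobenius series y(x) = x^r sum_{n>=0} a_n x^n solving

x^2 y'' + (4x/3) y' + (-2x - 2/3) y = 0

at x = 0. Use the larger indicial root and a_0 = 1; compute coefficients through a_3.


Write in Frobenius form y'' + (p(x)/x) y' + (q(x)/x^2) y = 0:
  p(x) = 4/3,  q(x) = -2x - 2/3.
Indicial equation: r(r-1) + (4/3) r + (-2/3) = 0 -> roots r_1 = 2/3, r_2 = -1.
Take r = r_1 = 2/3. Let y(x) = x^r sum_{n>=0} a_n x^n with a_0 = 1.
Substitute y = x^r sum a_n x^n and match x^{r+n}. The recurrence is
  D(n) a_n - 2 a_{n-1} = 0,  where D(n) = (r+n)(r+n-1) + (4/3)(r+n) + (-2/3).
  a_n = 2 / D(n) * a_{n-1}.
Since the indicial polynomial factors as (r - r_1)(r - r_2), D(n) = (r_1 + n - r_1)(r_1 + n - r_2) = n(n + 5/3).
Evaluating step by step (a_0 = 1):
  n = 1: D(1) = 1(1 + 5/3) = 8/3; numerator = 2(1) = 2; a_1 = (2)/(8/3) = 3/4
  n = 2: D(2) = 2(2 + 5/3) = 22/3; numerator = 2(3/4) = 3/2; a_2 = (3/2)/(22/3) = 9/44
  n = 3: D(3) = 3(3 + 5/3) = 14; numerator = 2(9/44) = 9/22; a_3 = (9/22)/(14) = 9/308

r = 2/3; a_0 = 1; a_1 = 3/4; a_2 = 9/44; a_3 = 9/308


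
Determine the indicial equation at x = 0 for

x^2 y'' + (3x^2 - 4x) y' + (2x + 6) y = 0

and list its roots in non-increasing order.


Divide by x^2 to reach normal form y'' + P_1(x) y' + P_2(x) y = 0 with P_1(x) = 3 - 4/x and P_2(x) = 2/x + 6/x^2.
x = 0 is a singular point because the y'-coefficient 3 - 4/x has a pole at x = 0 and the y-coefficient 2/x + 6/x^2 has a pole at x = 0.
It is a regular singular point because x P_1(x) = p(x) = 3x - 4 and x^2 P_2(x) = q(x) = 2x + 6 are polynomials, hence analytic at x = 0.
p(0) = -4,  q(0) = 6.
Indicial equation: r(r-1) + p(0) r + q(0) = 0, i.e. r^2 + (p(0) - 1) r + q(0) = 0, i.e. r^2 - 5 r + 6 = 0.
Discriminant: (-5)^2 - 4(6) = 1, so r = (5 ± 1)/2.
Solving: r_1 = 3, r_2 = 2.

indicial: r^2 - 5 r + 6 = 0; roots r_1 = 3, r_2 = 2


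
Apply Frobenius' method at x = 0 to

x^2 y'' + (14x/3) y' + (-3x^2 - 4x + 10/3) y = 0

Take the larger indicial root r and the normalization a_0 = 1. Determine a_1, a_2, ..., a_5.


Write in Frobenius form y'' + (p(x)/x) y' + (q(x)/x^2) y = 0:
  p(x) = 14/3,  q(x) = -3x^2 - 4x + 10/3.
Indicial equation: r(r-1) + (14/3) r + (10/3) = 0 -> roots r_1 = -5/3, r_2 = -2.
Take r = r_1 = -5/3. Let y(x) = x^r sum_{n>=0} a_n x^n with a_0 = 1.
Substitute y = x^r sum a_n x^n and match x^{r+n}. The recurrence is
  D(n) a_n - 4 a_{n-1} - 3 a_{n-2} = 0,  where D(n) = (r+n)(r+n-1) + (14/3)(r+n) + (10/3).
  a_n = [4 a_{n-1} + 3 a_{n-2}] / D(n).
Since the indicial polynomial factors as (r - r_1)(r - r_2), D(n) = (r_1 + n - r_1)(r_1 + n - r_2) = n(n + 1/3).
Evaluating step by step (a_0 = 1):
  n = 1: D(1) = 1(1 + 1/3) = 4/3; numerator = 4(1) = 4; a_1 = (4)/(4/3) = 3
  n = 2: D(2) = 2(2 + 1/3) = 14/3; numerator = 4(3) + 3(1) = 15; a_2 = (15)/(14/3) = 45/14
  n = 3: D(3) = 3(3 + 1/3) = 10; numerator = 4(45/14) + 3(3) = 153/7; a_3 = (153/7)/(10) = 153/70
  n = 4: D(4) = 4(4 + 1/3) = 52/3; numerator = 4(153/70) + 3(45/14) = 1287/70; a_4 = (1287/70)/(52/3) = 297/280
  n = 5: D(5) = 5(5 + 1/3) = 80/3; numerator = 4(297/280) + 3(153/70) = 54/5; a_5 = (54/5)/(80/3) = 81/200

r = -5/3; a_0 = 1; a_1 = 3; a_2 = 45/14; a_3 = 153/70; a_4 = 297/280; a_5 = 81/200


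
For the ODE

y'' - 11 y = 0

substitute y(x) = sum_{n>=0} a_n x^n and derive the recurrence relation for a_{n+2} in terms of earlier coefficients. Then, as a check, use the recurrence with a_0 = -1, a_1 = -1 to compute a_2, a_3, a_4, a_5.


Substitute y = sum_n a_n x^n into y'' + (const) y = 0.
y''(x) = sum_{n>=0} (n+2)(n+1) a_{n+2} x^n.
The ODE becomes sum_n [(n+2)(n+1) a_{n+2} - 11 a_n] x^n = 0.
Setting each coefficient to zero gives the recurrence:
  (n+2)(n+1) a_{n+2} - 11 a_n = 0,
  a_{n+2} = 11 / ((n+1)(n+2)) a_n.

Check with a_0 = -1, a_1 = -1 (apply the recurrence for n = 0, 1, 2, 3): a_0 = -1, a_1 = -1, a_2 = -11/2, a_3 = -11/6, a_4 = -121/24, a_5 = -121/120.

a_{n+2} = 11/((n+1)(n+2)) * a_n; check: a_0 = -1, a_1 = -1, a_2 = -11/2, a_3 = -11/6, a_4 = -121/24, a_5 = -121/120


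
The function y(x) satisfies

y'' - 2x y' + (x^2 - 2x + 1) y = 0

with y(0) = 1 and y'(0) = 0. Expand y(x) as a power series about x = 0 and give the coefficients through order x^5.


Ansatz: y(x) = sum_{n>=0} a_n x^n, so y'(x) = sum_{n>=1} n a_n x^(n-1) and y''(x) = sum_{n>=2} n(n-1) a_n x^(n-2).
Substitute into P(x) y'' + Q(x) y' + R(x) y = 0 with P(x) = 1, Q(x) = -2x, R(x) = x^2 - 2x + 1, and match powers of x.
Initial conditions: a_0 = 1, a_1 = 0.
Setting the coefficient of each power of x to zero and solving order by order (substituting the coefficients already found):
  x^0: 2 a_2 + a_0 = 0  ->  2 a_2 = -a_0 = -1  ->  a_2 = -1/2
  x^1: 6 a_3 - a_1 - 2 a_0 = 0  ->  6 a_3 = a_1 + 2 a_0 = 2  ->  a_3 = 1/3
  x^2: 12 a_4 - 3 a_2 - 2 a_1 + a_0 = 0  ->  12 a_4 = 3 a_2 + 2 a_1 - a_0 = -5/2  ->  a_4 = -5/24
  x^3: 20 a_5 - 5 a_3 - 2 a_2 + a_1 = 0  ->  20 a_5 = 5 a_3 + 2 a_2 - a_1 = 2/3  ->  a_5 = 1/30
Truncated series: y(x) = 1 - (1/2) x^2 + (1/3) x^3 - (5/24) x^4 + (1/30) x^5 + O(x^6).

a_0 = 1; a_1 = 0; a_2 = -1/2; a_3 = 1/3; a_4 = -5/24; a_5 = 1/30


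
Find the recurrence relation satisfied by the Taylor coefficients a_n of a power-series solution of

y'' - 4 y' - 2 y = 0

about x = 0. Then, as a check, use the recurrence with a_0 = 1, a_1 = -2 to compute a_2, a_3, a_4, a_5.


Substitute y = sum_n a_n x^n.
y''(x) has coefficient (n+2)(n+1) a_{n+2} at x^n;
-4 y'(x) has coefficient -4 (n+1) a_{n+1} at x^n;
-2 y(x) has coefficient -2 a_n at x^n.
Matching x^n: (n+2)(n+1) a_{n+2} - 4 (n+1) a_{n+1} - 2 a_n = 0.
Thus a_{n+2} = [4 (n+1) a_{n+1} + 2 a_n] / ((n+1)(n+2)).

Check with a_0 = 1, a_1 = -2 (apply the recurrence for n = 0, 1, 2, 3): a_0 = 1, a_1 = -2, a_2 = -3, a_3 = -14/3, a_4 = -31/6, a_5 = -23/5.

a_(n+2) = [4 (n+1) a_(n+1) + 2 a_n] / ((n+1)(n+2)); check: a_0 = 1, a_1 = -2, a_2 = -3, a_3 = -14/3, a_4 = -31/6, a_5 = -23/5


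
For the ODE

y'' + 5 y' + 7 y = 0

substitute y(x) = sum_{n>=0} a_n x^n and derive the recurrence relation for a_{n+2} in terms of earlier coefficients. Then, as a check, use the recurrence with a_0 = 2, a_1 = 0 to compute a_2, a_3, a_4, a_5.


Substitute y = sum_n a_n x^n.
y''(x) has coefficient (n+2)(n+1) a_{n+2} at x^n;
5 y'(x) has coefficient 5 (n+1) a_{n+1} at x^n;
7 y(x) has coefficient 7 a_n at x^n.
Matching x^n: (n+2)(n+1) a_{n+2} + 5 (n+1) a_{n+1} + 7 a_n = 0.
Thus a_{n+2} = [-5 (n+1) a_{n+1} - 7 a_n] / ((n+1)(n+2)).

Check with a_0 = 2, a_1 = 0 (apply the recurrence for n = 0, 1, 2, 3): a_0 = 2, a_1 = 0, a_2 = -7, a_3 = 35/3, a_4 = -21/2, a_5 = 77/12.

a_(n+2) = [-5 (n+1) a_(n+1) - 7 a_n] / ((n+1)(n+2)); check: a_0 = 2, a_1 = 0, a_2 = -7, a_3 = 35/3, a_4 = -21/2, a_5 = 77/12


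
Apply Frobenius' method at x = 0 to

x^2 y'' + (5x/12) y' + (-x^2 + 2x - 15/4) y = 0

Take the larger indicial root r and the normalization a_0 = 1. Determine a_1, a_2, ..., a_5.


Write in Frobenius form y'' + (p(x)/x) y' + (q(x)/x^2) y = 0:
  p(x) = 5/12,  q(x) = -x^2 + 2x - 15/4.
Indicial equation: r(r-1) + (5/12) r + (-15/4) = 0 -> roots r_1 = 9/4, r_2 = -5/3.
Take r = r_1 = 9/4. Let y(x) = x^r sum_{n>=0} a_n x^n with a_0 = 1.
Substitute y = x^r sum a_n x^n and match x^{r+n}. The recurrence is
  D(n) a_n + 2 a_{n-1} - 1 a_{n-2} = 0,  where D(n) = (r+n)(r+n-1) + (5/12)(r+n) + (-15/4).
  a_n = [-2 a_{n-1} + 1 a_{n-2}] / D(n).
Since the indicial polynomial factors as (r - r_1)(r - r_2), D(n) = (r_1 + n - r_1)(r_1 + n - r_2) = n(n + 47/12).
Evaluating step by step (a_0 = 1):
  n = 1: D(1) = 1(1 + 47/12) = 59/12; numerator = -2(1) = -2; a_1 = (-2)/(59/12) = -24/59
  n = 2: D(2) = 2(2 + 47/12) = 71/6; numerator = -2(-24/59) + 1(1) = 107/59; a_2 = (107/59)/(71/6) = 642/4189
  n = 3: D(3) = 3(3 + 47/12) = 83/4; numerator = -2(642/4189) + 1(-24/59) = -2988/4189; a_3 = (-2988/4189)/(83/4) = -144/4189
  n = 4: D(4) = 4(4 + 47/12) = 95/3; numerator = -2(-144/4189) + 1(642/4189) = 930/4189; a_4 = (930/4189)/(95/3) = 558/79591
  n = 5: D(5) = 5(5 + 47/12) = 535/12; numerator = -2(558/79591) + 1(-144/4189) = -3852/79591; a_5 = (-3852/79591)/(535/12) = -432/397955

r = 9/4; a_0 = 1; a_1 = -24/59; a_2 = 642/4189; a_3 = -144/4189; a_4 = 558/79591; a_5 = -432/397955


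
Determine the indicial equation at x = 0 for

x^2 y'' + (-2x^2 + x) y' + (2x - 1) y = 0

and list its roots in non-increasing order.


Divide by x^2 to reach normal form y'' + P_1(x) y' + P_2(x) y = 0 with P_1(x) = -2 + 1/x and P_2(x) = 2/x - 1/x^2.
x = 0 is a singular point because the y'-coefficient -2 + 1/x has a pole at x = 0 and the y-coefficient 2/x - 1/x^2 has a pole at x = 0.
It is a regular singular point because x P_1(x) = p(x) = 1 - 2x and x^2 P_2(x) = q(x) = 2x - 1 are polynomials, hence analytic at x = 0.
p(0) = 1,  q(0) = -1.
Indicial equation: r(r-1) + p(0) r + q(0) = 0, i.e. r^2 + (p(0) - 1) r + q(0) = 0, i.e. r^2 - 1 = 0.
Discriminant: (0)^2 - 4(-1) = 4, so r = (0 ± 2)/2.
Solving: r_1 = 1, r_2 = -1.

indicial: r^2 - 1 = 0; roots r_1 = 1, r_2 = -1


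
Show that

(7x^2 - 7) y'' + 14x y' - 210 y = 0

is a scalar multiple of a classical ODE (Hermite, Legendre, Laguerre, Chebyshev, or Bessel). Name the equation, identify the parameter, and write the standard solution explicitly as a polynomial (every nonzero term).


All three coefficients share the factor -7; dividing through by -7 gives  (1 - x^2) y'' - 2x y' + 30 y = 0.
This matches the Legendre equation (1 - x^2) y'' - 2x y' + n(n+1) y = 0 (note the -2x y' term) with n(n+1) = 30, so n = 5; the polynomial solution is P_5(x).
With y = sum_k a_k x^k, matching x^k gives (k+2)(k+1) a_{k+2} = [k(k+1) - n(n+1)] a_k = (k - 5)(k + 6) a_k. The right side vanishes at k = 5, so the series with the parity of 5 terminates at degree 5.
Standard normalization (P_n(1) = 1): leading coefficient (2n)!/(2^n (n!)^2) = 3628800/(32*14400) = 63/8, so a_5 = 63/8. Work downward with a_k = (k+1)(k+2) a_{k+2} / ((k - 5)(k + 6)):
  a_3 = (4)(5)(63/8) / ((3 - 5)(3 + 6)) = (315/2)/(-18) = -35/4
  a_1 = (2)(3)(-35/4) / ((1 - 5)(1 + 6)) = (-105/2)/(-28) = 15/8
Hence P_5(x) = 63 x^5/8 - 35 x^3/4 + 15 x/8.

P_5(x); series = 63 x^5/8 - 35 x^3/4 + 15 x/8


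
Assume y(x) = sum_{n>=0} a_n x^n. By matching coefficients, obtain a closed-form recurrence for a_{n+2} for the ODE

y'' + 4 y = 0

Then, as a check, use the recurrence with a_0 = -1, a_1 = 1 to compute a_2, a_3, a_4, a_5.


Substitute y = sum_n a_n x^n into y'' + (const) y = 0.
y''(x) = sum_{n>=0} (n+2)(n+1) a_{n+2} x^n.
The ODE becomes sum_n [(n+2)(n+1) a_{n+2} + 4 a_n] x^n = 0.
Setting each coefficient to zero gives the recurrence:
  (n+2)(n+1) a_{n+2} + 4 a_n = 0,
  a_{n+2} = -4 / ((n+1)(n+2)) a_n.

Check with a_0 = -1, a_1 = 1 (apply the recurrence for n = 0, 1, 2, 3): a_0 = -1, a_1 = 1, a_2 = 2, a_3 = -2/3, a_4 = -2/3, a_5 = 2/15.

a_{n+2} = -4/((n+1)(n+2)) * a_n; check: a_0 = -1, a_1 = 1, a_2 = 2, a_3 = -2/3, a_4 = -2/3, a_5 = 2/15


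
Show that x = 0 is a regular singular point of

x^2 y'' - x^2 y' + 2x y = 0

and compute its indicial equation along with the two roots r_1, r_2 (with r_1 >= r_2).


Divide by x^2 to reach normal form y'' + P_1(x) y' + P_2(x) y = 0 with P_1(x) = -1 and P_2(x) = 2/x.
x = 0 is a singular point because the y-coefficient 2/x has a pole at x = 0.
It is a regular singular point because x P_1(x) = p(x) = -x and x^2 P_2(x) = q(x) = 2x are polynomials, hence analytic at x = 0.
p(0) = 0,  q(0) = 0.
Indicial equation: r(r-1) + p(0) r + q(0) = 0, i.e. r^2 + (p(0) - 1) r + q(0) = 0, i.e. r^2 - 1 r = 0.
Discriminant: (-1)^2 - 4(0) = 1, so r = (1 ± 1)/2.
Solving: r_1 = 1, r_2 = 0.

indicial: r^2 - 1 r = 0; roots r_1 = 1, r_2 = 0


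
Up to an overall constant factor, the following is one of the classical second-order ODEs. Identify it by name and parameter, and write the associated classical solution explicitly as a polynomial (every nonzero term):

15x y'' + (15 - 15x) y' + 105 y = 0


All three coefficients share the factor 15; dividing through by 15 gives  x y'' + (1 - x) y' + 7 y = 0.
This matches the Laguerre equation x y'' + (1 - x) y' + n y = 0 with n = 7; the polynomial solution is L_7(x).
With y = sum_k a_k x^k, matching x^k gives (k+1)k a_{k+1} + (k+1) a_{k+1} - k a_k + n a_k = 0, i.e. (k+1)^2 a_{k+1} = (k - n) a_k = (k - 7) a_k. The right side vanishes at k = 7, so the series terminates at degree 7.
Standard normalization L_n(0) = 1 gives a_0 = 1. Work upward with a_{k+1} = (k - 7) a_k / (k+1)^2:
  a_1 = (0 - 7)(1) / 1^2 = -7/1 = -7
  a_2 = (1 - 7)(-7) / 2^2 = 42/4 = 21/2
  a_3 = (2 - 7)(21/2) / 3^2 = (-105/2)/9 = -35/6
  a_4 = (3 - 7)(-35/6) / 4^2 = (70/3)/16 = 35/24
  a_5 = (4 - 7)(35/24) / 5^2 = (-35/8)/25 = -7/40
  a_6 = (5 - 7)(-7/40) / 6^2 = (7/20)/36 = 7/720
  a_7 = (6 - 7)(7/720) / 7^2 = (-7/720)/49 = -1/5040
Hence L_7(x) = -x^7/5040 + 7 x^6/720 - 7 x^5/40 + 35 x^4/24 - 35 x^3/6 + 21 x^2/2 - 7 x + 1.

L_7(x); series = -x^7/5040 + 7 x^6/720 - 7 x^5/40 + 35 x^4/24 - 35 x^3/6 + 21 x^2/2 - 7 x + 1


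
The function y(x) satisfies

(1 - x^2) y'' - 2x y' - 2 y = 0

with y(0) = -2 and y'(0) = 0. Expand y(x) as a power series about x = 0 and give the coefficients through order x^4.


Ansatz: y(x) = sum_{n>=0} a_n x^n, so y'(x) = sum_{n>=1} n a_n x^(n-1) and y''(x) = sum_{n>=2} n(n-1) a_n x^(n-2).
Substitute into P(x) y'' + Q(x) y' + R(x) y = 0 with P(x) = 1 - x^2, Q(x) = -2x, R(x) = -2, and match powers of x.
Initial conditions: a_0 = -2, a_1 = 0.
Setting the coefficient of each power of x to zero and solving order by order (substituting the coefficients already found):
  x^0: 2 a_2 - 2 a_0 = 0  ->  2 a_2 = 2 a_0 = -4  ->  a_2 = -2
  x^1: 6 a_3 - 4 a_1 = 0  ->  6 a_3 = 4 a_1 = 0  ->  a_3 = 0
  x^2: 12 a_4 - 8 a_2 = 0  ->  12 a_4 = 8 a_2 = -16  ->  a_4 = -4/3
Truncated series: y(x) = -2 - 2 x^2 - (4/3) x^4 + O(x^5).

a_0 = -2; a_1 = 0; a_2 = -2; a_3 = 0; a_4 = -4/3


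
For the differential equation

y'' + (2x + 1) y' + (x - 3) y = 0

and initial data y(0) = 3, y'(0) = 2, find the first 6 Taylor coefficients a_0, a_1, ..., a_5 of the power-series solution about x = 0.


Ansatz: y(x) = sum_{n>=0} a_n x^n, so y'(x) = sum_{n>=1} n a_n x^(n-1) and y''(x) = sum_{n>=2} n(n-1) a_n x^(n-2).
Substitute into P(x) y'' + Q(x) y' + R(x) y = 0 with P(x) = 1, Q(x) = 2x + 1, R(x) = x - 3, and match powers of x.
Initial conditions: a_0 = 3, a_1 = 2.
Setting the coefficient of each power of x to zero and solving order by order (substituting the coefficients already found):
  x^0: 2 a_2 + a_1 - 3 a_0 = 0  ->  2 a_2 = -a_1 + 3 a_0 = 7  ->  a_2 = 7/2
  x^1: 6 a_3 + 2 a_2 - a_1 + a_0 = 0  ->  6 a_3 = -2 a_2 + a_1 - a_0 = -8  ->  a_3 = -4/3
  x^2: 12 a_4 + 3 a_3 + a_2 + a_1 = 0  ->  12 a_4 = -3 a_3 - a_2 - a_1 = -3/2  ->  a_4 = -1/8
  x^3: 20 a_5 + 4 a_4 + 3 a_3 + a_2 = 0  ->  20 a_5 = -4 a_4 - 3 a_3 - a_2 = 1  ->  a_5 = 1/20
Truncated series: y(x) = 3 + 2 x + (7/2) x^2 - (4/3) x^3 - (1/8) x^4 + (1/20) x^5 + O(x^6).

a_0 = 3; a_1 = 2; a_2 = 7/2; a_3 = -4/3; a_4 = -1/8; a_5 = 1/20


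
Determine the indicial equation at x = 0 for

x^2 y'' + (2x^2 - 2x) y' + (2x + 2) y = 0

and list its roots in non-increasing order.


Divide by x^2 to reach normal form y'' + P_1(x) y' + P_2(x) y = 0 with P_1(x) = 2 - 2/x and P_2(x) = 2/x + 2/x^2.
x = 0 is a singular point because the y'-coefficient 2 - 2/x has a pole at x = 0 and the y-coefficient 2/x + 2/x^2 has a pole at x = 0.
It is a regular singular point because x P_1(x) = p(x) = 2x - 2 and x^2 P_2(x) = q(x) = 2x + 2 are polynomials, hence analytic at x = 0.
p(0) = -2,  q(0) = 2.
Indicial equation: r(r-1) + p(0) r + q(0) = 0, i.e. r^2 + (p(0) - 1) r + q(0) = 0, i.e. r^2 - 3 r + 2 = 0.
Discriminant: (-3)^2 - 4(2) = 1, so r = (3 ± 1)/2.
Solving: r_1 = 2, r_2 = 1.

indicial: r^2 - 3 r + 2 = 0; roots r_1 = 2, r_2 = 1


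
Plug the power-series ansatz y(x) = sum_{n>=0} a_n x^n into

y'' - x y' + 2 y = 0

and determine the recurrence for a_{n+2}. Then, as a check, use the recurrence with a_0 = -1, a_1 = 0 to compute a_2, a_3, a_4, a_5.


Substitute y = sum_n a_n x^n.
y''(x) has coefficient (n+2)(n+1) a_{n+2} at x^n;
-x y'(x) has coefficient -n a_n at x^n (shift);
2 y(x) has coefficient 2 a_n at x^n.
Matching x^n: (n+2)(n+1) a_{n+2} + (-n + 2) a_n = 0.
Thus a_{n+2} = (n - 2) / ((n+1)(n+2)) * a_n.

Check with a_0 = -1, a_1 = 0 (apply the recurrence for n = 0, 1, 2, 3): a_0 = -1, a_1 = 0, a_2 = 1, a_3 = 0, a_4 = 0, a_5 = 0.

a_(n+2) = (n - 2) / ((n+1)(n+2)) * a_n; check: a_0 = -1, a_1 = 0, a_2 = 1, a_3 = 0, a_4 = 0, a_5 = 0


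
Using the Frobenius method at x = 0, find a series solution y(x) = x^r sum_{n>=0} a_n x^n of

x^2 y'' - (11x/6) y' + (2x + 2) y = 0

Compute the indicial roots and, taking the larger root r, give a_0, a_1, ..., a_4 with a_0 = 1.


Write in Frobenius form y'' + (p(x)/x) y' + (q(x)/x^2) y = 0:
  p(x) = -11/6,  q(x) = 2x + 2.
Indicial equation: r(r-1) + (-11/6) r + (2) = 0 -> roots r_1 = 3/2, r_2 = 4/3.
Take r = r_1 = 3/2. Let y(x) = x^r sum_{n>=0} a_n x^n with a_0 = 1.
Substitute y = x^r sum a_n x^n and match x^{r+n}. The recurrence is
  D(n) a_n + 2 a_{n-1} = 0,  where D(n) = (r+n)(r+n-1) + (-11/6)(r+n) + (2).
  a_n = -2 / D(n) * a_{n-1}.
Since the indicial polynomial factors as (r - r_1)(r - r_2), D(n) = (r_1 + n - r_1)(r_1 + n - r_2) = n(n + 1/6).
Evaluating step by step (a_0 = 1):
  n = 1: D(1) = 1(1 + 1/6) = 7/6; numerator = -2(1) = -2; a_1 = (-2)/(7/6) = -12/7
  n = 2: D(2) = 2(2 + 1/6) = 13/3; numerator = -2(-12/7) = 24/7; a_2 = (24/7)/(13/3) = 72/91
  n = 3: D(3) = 3(3 + 1/6) = 19/2; numerator = -2(72/91) = -144/91; a_3 = (-144/91)/(19/2) = -288/1729
  n = 4: D(4) = 4(4 + 1/6) = 50/3; numerator = -2(-288/1729) = 576/1729; a_4 = (576/1729)/(50/3) = 864/43225

r = 3/2; a_0 = 1; a_1 = -12/7; a_2 = 72/91; a_3 = -288/1729; a_4 = 864/43225


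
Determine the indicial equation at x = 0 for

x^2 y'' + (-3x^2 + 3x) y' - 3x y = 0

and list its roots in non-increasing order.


Divide by x^2 to reach normal form y'' + P_1(x) y' + P_2(x) y = 0 with P_1(x) = -3 + 3/x and P_2(x) = -3/x.
x = 0 is a singular point because the y'-coefficient -3 + 3/x has a pole at x = 0 and the y-coefficient -3/x has a pole at x = 0.
It is a regular singular point because x P_1(x) = p(x) = 3 - 3x and x^2 P_2(x) = q(x) = -3x are polynomials, hence analytic at x = 0.
p(0) = 3,  q(0) = 0.
Indicial equation: r(r-1) + p(0) r + q(0) = 0, i.e. r^2 + (p(0) - 1) r + q(0) = 0, i.e. r^2 + 2 r = 0.
Discriminant: (2)^2 - 4(0) = 4, so r = (-2 ± 2)/2.
Solving: r_1 = 0, r_2 = -2.

indicial: r^2 + 2 r = 0; roots r_1 = 0, r_2 = -2


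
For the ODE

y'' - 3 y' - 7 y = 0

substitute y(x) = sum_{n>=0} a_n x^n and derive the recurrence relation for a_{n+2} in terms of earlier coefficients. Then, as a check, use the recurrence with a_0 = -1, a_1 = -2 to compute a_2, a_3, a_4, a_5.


Substitute y = sum_n a_n x^n.
y''(x) has coefficient (n+2)(n+1) a_{n+2} at x^n;
-3 y'(x) has coefficient -3 (n+1) a_{n+1} at x^n;
-7 y(x) has coefficient -7 a_n at x^n.
Matching x^n: (n+2)(n+1) a_{n+2} - 3 (n+1) a_{n+1} - 7 a_n = 0.
Thus a_{n+2} = [3 (n+1) a_{n+1} + 7 a_n] / ((n+1)(n+2)).

Check with a_0 = -1, a_1 = -2 (apply the recurrence for n = 0, 1, 2, 3): a_0 = -1, a_1 = -2, a_2 = -13/2, a_3 = -53/6, a_4 = -125/12, a_5 = -1121/120.

a_(n+2) = [3 (n+1) a_(n+1) + 7 a_n] / ((n+1)(n+2)); check: a_0 = -1, a_1 = -2, a_2 = -13/2, a_3 = -53/6, a_4 = -125/12, a_5 = -1121/120


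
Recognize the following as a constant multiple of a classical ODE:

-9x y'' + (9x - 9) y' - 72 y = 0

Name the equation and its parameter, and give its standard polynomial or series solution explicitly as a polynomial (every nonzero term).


All three coefficients share the factor -9; dividing through by -9 gives  x y'' + (1 - x) y' + 8 y = 0.
This matches the Laguerre equation x y'' + (1 - x) y' + n y = 0 with n = 8; the polynomial solution is L_8(x).
With y = sum_k a_k x^k, matching x^k gives (k+1)k a_{k+1} + (k+1) a_{k+1} - k a_k + n a_k = 0, i.e. (k+1)^2 a_{k+1} = (k - n) a_k = (k - 8) a_k. The right side vanishes at k = 8, so the series terminates at degree 8.
Standard normalization L_n(0) = 1 gives a_0 = 1. Work upward with a_{k+1} = (k - 8) a_k / (k+1)^2:
  a_1 = (0 - 8)(1) / 1^2 = -8/1 = -8
  a_2 = (1 - 8)(-8) / 2^2 = 56/4 = 14
  a_3 = (2 - 8)(14) / 3^2 = -84/9 = -28/3
  a_4 = (3 - 8)(-28/3) / 4^2 = (140/3)/16 = 35/12
  a_5 = (4 - 8)(35/12) / 5^2 = (-35/3)/25 = -7/15
  a_6 = (5 - 8)(-7/15) / 6^2 = (7/5)/36 = 7/180
  a_7 = (6 - 8)(7/180) / 7^2 = (-7/90)/49 = -1/630
  a_8 = (7 - 8)(-1/630) / 8^2 = (1/630)/64 = 1/40320
Hence L_8(x) = x^8/40320 - x^7/630 + 7 x^6/180 - 7 x^5/15 + 35 x^4/12 - 28 x^3/3 + 14 x^2 - 8 x + 1.

L_8(x); series = x^8/40320 - x^7/630 + 7 x^6/180 - 7 x^5/15 + 35 x^4/12 - 28 x^3/3 + 14 x^2 - 8 x + 1


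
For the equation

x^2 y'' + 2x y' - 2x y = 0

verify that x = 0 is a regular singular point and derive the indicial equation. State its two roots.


Divide by x^2 to reach normal form y'' + P_1(x) y' + P_2(x) y = 0 with P_1(x) = 2/x and P_2(x) = -2/x.
x = 0 is a singular point because the y'-coefficient 2/x has a pole at x = 0 and the y-coefficient -2/x has a pole at x = 0.
It is a regular singular point because x P_1(x) = p(x) = 2 and x^2 P_2(x) = q(x) = -2x are polynomials, hence analytic at x = 0.
p(0) = 2,  q(0) = 0.
Indicial equation: r(r-1) + p(0) r + q(0) = 0, i.e. r^2 + (p(0) - 1) r + q(0) = 0, i.e. r^2 + 1 r = 0.
Discriminant: (1)^2 - 4(0) = 1, so r = (-1 ± 1)/2.
Solving: r_1 = 0, r_2 = -1.

indicial: r^2 + 1 r = 0; roots r_1 = 0, r_2 = -1
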